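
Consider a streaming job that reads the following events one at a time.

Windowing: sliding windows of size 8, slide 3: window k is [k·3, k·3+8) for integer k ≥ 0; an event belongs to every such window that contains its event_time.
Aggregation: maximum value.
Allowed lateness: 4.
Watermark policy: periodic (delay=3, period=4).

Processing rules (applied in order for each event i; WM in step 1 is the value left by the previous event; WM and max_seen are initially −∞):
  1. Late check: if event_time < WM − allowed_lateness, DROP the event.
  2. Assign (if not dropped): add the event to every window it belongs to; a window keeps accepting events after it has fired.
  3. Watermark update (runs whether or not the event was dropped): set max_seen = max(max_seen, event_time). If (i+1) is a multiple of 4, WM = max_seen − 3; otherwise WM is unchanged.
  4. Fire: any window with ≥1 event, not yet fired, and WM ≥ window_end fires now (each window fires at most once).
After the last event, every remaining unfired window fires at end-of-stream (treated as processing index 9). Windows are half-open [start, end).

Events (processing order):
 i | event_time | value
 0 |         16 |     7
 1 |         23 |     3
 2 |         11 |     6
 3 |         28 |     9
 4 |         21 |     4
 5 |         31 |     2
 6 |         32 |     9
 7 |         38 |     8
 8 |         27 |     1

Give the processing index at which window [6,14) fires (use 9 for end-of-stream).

3

i=0 t=16 v=7: → [15,23),[12,20),[9,17); WM=−∞
i=1 t=23 v=3: → [21,29),[18,26); WM=−∞
i=2 t=11 v=6: → [9,17),[6,14); WM=−∞
i=3 t=28 v=9: → [27,35),[24,32),[21,29); WM=25; [6,14) fires=6 [9,17) fires=7 [12,20) fires=7 [15,23) fires=7
i=4 t=21 v=4: → [21,29),[18,26),[15,23); WM=25
i=5 t=31 v=2: → [30,38),[27,35),[24,32); WM=25
i=6 t=32 v=9: → [30,38),[27,35); WM=25
i=7 t=38 v=8: → [36,44),[33,41); WM=35; [18,26) fires=4 [21,29) fires=9 [24,32) fires=9 [27,35) fires=9
i=8 t=27 v=1: DROP (t<35-4); WM=35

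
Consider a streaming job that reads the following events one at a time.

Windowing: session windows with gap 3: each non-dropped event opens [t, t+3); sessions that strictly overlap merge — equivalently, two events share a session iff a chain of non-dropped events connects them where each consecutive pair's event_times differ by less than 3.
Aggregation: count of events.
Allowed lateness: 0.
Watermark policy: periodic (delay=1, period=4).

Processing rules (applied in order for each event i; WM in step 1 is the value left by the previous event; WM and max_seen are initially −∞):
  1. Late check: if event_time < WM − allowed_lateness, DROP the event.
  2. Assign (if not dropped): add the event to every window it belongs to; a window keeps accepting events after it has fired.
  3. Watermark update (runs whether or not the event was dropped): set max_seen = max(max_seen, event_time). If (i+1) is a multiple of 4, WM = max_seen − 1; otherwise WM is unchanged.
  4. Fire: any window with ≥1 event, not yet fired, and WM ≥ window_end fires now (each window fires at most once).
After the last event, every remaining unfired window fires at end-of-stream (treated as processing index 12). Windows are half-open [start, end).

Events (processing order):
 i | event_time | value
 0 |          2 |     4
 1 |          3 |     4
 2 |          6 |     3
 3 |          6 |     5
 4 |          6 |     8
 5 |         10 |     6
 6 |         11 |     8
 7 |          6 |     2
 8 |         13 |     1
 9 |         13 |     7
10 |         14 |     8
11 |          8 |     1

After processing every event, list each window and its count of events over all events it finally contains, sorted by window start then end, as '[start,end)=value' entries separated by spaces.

i=0 t=2 v=4: → [2,5); WM=−∞
i=1 t=3 v=4: → [2,6); WM=−∞
i=2 t=6 v=3: → [6,9); WM=−∞
i=3 t=6 v=5: → [6,9); WM=5
i=4 t=6 v=8: → [6,9); WM=5
i=5 t=10 v=6: → [10,13); WM=5
i=6 t=11 v=8: → [10,14); WM=5
i=7 t=6 v=2: → [6,9); WM=10
i=8 t=13 v=1: → [10,16); WM=10
i=9 t=13 v=7: → [10,16); WM=10
i=10 t=14 v=8: → [10,17); WM=10
i=11 t=8 v=1: DROP (t<10-0); WM=13

[2,6)=2 [6,9)=4 [10,17)=5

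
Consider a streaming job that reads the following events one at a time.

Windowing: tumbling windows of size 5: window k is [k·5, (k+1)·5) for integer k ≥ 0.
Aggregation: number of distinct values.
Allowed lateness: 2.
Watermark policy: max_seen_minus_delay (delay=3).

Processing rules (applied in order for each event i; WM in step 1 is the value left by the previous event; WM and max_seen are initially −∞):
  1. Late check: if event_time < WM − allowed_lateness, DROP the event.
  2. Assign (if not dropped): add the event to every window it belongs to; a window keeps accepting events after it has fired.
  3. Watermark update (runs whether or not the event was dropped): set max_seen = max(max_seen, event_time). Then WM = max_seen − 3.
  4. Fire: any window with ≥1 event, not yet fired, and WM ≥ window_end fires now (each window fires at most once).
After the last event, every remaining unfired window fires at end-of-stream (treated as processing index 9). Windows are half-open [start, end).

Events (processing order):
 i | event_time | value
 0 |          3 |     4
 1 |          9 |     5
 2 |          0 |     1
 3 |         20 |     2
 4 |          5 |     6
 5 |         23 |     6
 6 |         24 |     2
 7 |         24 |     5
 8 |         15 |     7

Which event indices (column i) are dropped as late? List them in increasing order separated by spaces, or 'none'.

i=0 t=3 v=4: → [0,5); WM=0
i=1 t=9 v=5: → [5,10); WM=6; [0,5) fires=1
i=2 t=0 v=1: DROP (t<6-2); WM=6
i=3 t=20 v=2: → [20,25); WM=17; [5,10) fires=1
i=4 t=5 v=6: DROP (t<17-2); WM=17
i=5 t=23 v=6: → [20,25); WM=20
i=6 t=24 v=2: → [20,25); WM=21
i=7 t=24 v=5: → [20,25); WM=21
i=8 t=15 v=7: DROP (t<21-2); WM=21

2 4 8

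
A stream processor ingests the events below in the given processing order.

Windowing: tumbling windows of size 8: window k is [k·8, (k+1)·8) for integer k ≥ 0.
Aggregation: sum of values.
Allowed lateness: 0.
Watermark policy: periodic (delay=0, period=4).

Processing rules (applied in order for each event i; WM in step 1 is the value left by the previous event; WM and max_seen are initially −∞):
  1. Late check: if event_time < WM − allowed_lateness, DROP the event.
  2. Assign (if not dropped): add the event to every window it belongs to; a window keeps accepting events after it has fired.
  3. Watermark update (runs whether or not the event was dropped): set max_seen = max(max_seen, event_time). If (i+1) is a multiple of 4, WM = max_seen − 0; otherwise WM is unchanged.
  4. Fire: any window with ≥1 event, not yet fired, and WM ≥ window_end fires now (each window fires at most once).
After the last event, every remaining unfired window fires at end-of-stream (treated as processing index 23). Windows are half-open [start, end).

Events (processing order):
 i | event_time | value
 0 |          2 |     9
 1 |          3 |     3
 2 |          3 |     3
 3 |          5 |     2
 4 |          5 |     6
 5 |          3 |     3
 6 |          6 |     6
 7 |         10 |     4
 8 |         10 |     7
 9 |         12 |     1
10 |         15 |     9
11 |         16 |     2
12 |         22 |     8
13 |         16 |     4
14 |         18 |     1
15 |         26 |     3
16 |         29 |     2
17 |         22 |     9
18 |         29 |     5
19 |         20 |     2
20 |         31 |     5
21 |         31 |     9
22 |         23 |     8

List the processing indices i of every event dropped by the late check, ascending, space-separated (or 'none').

5 17 19 22

i=0 t=2 v=9: → [0,8); WM=−∞
i=1 t=3 v=3: → [0,8); WM=−∞
i=2 t=3 v=3: → [0,8); WM=−∞
i=3 t=5 v=2: → [0,8); WM=5
i=4 t=5 v=6: → [0,8); WM=5
i=5 t=3 v=3: DROP (t<5-0); WM=5
i=6 t=6 v=6: → [0,8); WM=5
i=7 t=10 v=4: → [8,16); WM=10; [0,8) fires=29
i=8 t=10 v=7: → [8,16); WM=10
i=9 t=12 v=1: → [8,16); WM=10
i=10 t=15 v=9: → [8,16); WM=10
i=11 t=16 v=2: → [16,24); WM=16; [8,16) fires=21
i=12 t=22 v=8: → [16,24); WM=16
i=13 t=16 v=4: → [16,24); WM=16
i=14 t=18 v=1: → [16,24); WM=16
i=15 t=26 v=3: → [24,32); WM=26; [16,24) fires=15
i=16 t=29 v=2: → [24,32); WM=26
i=17 t=22 v=9: DROP (t<26-0); WM=26
i=18 t=29 v=5: → [24,32); WM=26
i=19 t=20 v=2: DROP (t<26-0); WM=29
i=20 t=31 v=5: → [24,32); WM=29
i=21 t=31 v=9: → [24,32); WM=29
i=22 t=23 v=8: DROP (t<29-0); WM=29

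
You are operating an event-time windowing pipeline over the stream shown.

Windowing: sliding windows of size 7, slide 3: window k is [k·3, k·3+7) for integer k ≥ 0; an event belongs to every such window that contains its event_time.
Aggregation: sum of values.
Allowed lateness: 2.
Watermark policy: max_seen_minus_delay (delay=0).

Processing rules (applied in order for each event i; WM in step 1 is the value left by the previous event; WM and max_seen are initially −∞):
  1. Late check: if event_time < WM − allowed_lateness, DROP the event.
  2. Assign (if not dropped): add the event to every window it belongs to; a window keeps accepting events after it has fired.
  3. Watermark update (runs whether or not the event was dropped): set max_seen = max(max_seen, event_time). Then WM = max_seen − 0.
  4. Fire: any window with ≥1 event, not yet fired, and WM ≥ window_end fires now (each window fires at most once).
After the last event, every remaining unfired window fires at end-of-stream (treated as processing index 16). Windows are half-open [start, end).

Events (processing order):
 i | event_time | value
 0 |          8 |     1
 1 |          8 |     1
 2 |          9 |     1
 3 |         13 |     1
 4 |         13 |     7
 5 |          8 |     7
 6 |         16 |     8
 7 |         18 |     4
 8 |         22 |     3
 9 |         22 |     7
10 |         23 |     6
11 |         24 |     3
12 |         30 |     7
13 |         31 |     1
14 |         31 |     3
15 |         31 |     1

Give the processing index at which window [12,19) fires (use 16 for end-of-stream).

8

i=0 t=8 v=1: → [6,13),[3,10); WM=8
i=1 t=8 v=1: → [6,13),[3,10); WM=8
i=2 t=9 v=1: → [9,16),[6,13),[3,10); WM=9
i=3 t=13 v=1: → [12,19),[9,16); WM=13; [3,10) fires=3 [6,13) fires=3
i=4 t=13 v=7: → [12,19),[9,16); WM=13
i=5 t=8 v=7: DROP (t<13-2); WM=13
i=6 t=16 v=8: → [15,22),[12,19); WM=16; [9,16) fires=9
i=7 t=18 v=4: → [18,25),[15,22),[12,19); WM=18
i=8 t=22 v=3: → [21,28),[18,25); WM=22; [12,19) fires=20 [15,22) fires=12
i=9 t=22 v=7: → [21,28),[18,25); WM=22
i=10 t=23 v=6: → [21,28),[18,25); WM=23
i=11 t=24 v=3: → [24,31),[21,28),[18,25); WM=24
i=12 t=30 v=7: → [30,37),[27,34),[24,31); WM=30; [18,25) fires=23 [21,28) fires=19
i=13 t=31 v=1: → [30,37),[27,34); WM=31; [24,31) fires=10
i=14 t=31 v=3: → [30,37),[27,34); WM=31
i=15 t=31 v=1: → [30,37),[27,34); WM=31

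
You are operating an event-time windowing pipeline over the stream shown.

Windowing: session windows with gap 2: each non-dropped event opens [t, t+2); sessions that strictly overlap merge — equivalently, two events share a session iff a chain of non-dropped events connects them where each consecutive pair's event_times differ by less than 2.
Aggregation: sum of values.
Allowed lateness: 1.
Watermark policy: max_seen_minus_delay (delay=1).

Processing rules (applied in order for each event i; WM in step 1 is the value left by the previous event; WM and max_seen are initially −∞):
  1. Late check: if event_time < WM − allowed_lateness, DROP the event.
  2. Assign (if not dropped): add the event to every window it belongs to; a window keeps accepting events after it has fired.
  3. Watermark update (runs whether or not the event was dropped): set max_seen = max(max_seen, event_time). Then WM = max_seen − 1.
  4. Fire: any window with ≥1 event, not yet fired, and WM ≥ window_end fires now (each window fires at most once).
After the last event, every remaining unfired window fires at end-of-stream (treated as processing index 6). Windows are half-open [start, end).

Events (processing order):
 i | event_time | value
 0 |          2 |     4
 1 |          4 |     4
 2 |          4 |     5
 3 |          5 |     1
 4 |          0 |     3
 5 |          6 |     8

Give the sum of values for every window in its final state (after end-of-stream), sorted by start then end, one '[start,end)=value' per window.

[2,4)=4 [4,8)=18

i=0 t=2 v=4: → [2,4); WM=1
i=1 t=4 v=4: → [4,6); WM=3
i=2 t=4 v=5: → [4,6); WM=3
i=3 t=5 v=1: → [4,7); WM=4
i=4 t=0 v=3: DROP (t<4-1); WM=4
i=5 t=6 v=8: → [4,8); WM=5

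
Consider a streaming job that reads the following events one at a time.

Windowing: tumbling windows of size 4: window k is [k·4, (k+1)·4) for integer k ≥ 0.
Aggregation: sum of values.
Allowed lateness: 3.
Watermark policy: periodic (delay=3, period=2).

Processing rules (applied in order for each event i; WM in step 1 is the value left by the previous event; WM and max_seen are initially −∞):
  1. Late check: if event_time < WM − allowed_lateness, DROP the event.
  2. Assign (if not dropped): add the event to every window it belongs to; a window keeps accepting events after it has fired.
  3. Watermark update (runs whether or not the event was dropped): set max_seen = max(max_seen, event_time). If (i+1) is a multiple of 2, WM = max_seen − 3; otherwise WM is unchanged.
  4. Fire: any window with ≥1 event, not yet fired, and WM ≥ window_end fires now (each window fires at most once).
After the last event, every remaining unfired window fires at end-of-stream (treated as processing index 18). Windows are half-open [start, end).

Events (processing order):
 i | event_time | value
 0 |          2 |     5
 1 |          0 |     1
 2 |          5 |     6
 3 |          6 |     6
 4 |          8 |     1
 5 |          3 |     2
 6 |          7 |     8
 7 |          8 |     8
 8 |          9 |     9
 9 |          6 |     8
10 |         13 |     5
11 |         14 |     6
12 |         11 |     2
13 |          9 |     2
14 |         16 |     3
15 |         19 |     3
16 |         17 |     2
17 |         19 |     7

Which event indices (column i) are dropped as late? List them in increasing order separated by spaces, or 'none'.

none

i=0 t=2 v=5: → [0,4); WM=−∞
i=1 t=0 v=1: → [0,4); WM=-1
i=2 t=5 v=6: → [4,8); WM=-1
i=3 t=6 v=6: → [4,8); WM=3
i=4 t=8 v=1: → [8,12); WM=3
i=5 t=3 v=2: → [0,4); WM=5; [0,4) fires=8
i=6 t=7 v=8: → [4,8); WM=5
i=7 t=8 v=8: → [8,12); WM=5
i=8 t=9 v=9: → [8,12); WM=5
i=9 t=6 v=8: → [4,8); WM=6
i=10 t=13 v=5: → [12,16); WM=6
i=11 t=14 v=6: → [12,16); WM=11; [4,8) fires=28
i=12 t=11 v=2: → [8,12); WM=11
i=13 t=9 v=2: → [8,12); WM=11
i=14 t=16 v=3: → [16,20); WM=11
i=15 t=19 v=3: → [16,20); WM=16; [8,12) fires=22 [12,16) fires=11
i=16 t=17 v=2: → [16,20); WM=16
i=17 t=19 v=7: → [16,20); WM=16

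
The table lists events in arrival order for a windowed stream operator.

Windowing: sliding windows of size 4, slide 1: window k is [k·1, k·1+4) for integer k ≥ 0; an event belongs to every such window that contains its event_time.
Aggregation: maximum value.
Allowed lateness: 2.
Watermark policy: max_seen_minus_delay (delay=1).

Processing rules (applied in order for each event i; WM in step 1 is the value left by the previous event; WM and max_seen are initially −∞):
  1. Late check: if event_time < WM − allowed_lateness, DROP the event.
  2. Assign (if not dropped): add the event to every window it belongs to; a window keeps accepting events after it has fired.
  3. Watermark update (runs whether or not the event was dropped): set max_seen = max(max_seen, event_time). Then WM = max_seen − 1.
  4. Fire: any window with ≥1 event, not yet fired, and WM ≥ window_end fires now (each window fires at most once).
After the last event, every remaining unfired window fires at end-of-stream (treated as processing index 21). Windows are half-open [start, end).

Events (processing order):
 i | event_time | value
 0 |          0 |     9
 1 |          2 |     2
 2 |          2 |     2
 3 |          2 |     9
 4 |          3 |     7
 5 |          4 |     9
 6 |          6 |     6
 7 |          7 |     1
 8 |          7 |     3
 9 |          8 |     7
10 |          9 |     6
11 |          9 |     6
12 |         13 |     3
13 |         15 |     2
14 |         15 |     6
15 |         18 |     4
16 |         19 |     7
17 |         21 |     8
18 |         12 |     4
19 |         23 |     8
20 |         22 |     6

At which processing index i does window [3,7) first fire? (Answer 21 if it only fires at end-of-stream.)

9

i=0 t=0 v=9: → [0,4); WM=-1
i=1 t=2 v=2: → [2,6),[1,5),[0,4); WM=1
i=2 t=2 v=2: → [2,6),[1,5),[0,4); WM=1
i=3 t=2 v=9: → [2,6),[1,5),[0,4); WM=1
i=4 t=3 v=7: → [3,7),[2,6),[1,5),[0,4); WM=2
i=5 t=4 v=9: → [4,8),[3,7),[2,6),[1,5); WM=3
i=6 t=6 v=6: → [6,10),[5,9),[4,8),[3,7); WM=5; [0,4) fires=9 [1,5) fires=9
i=7 t=7 v=1: → [7,11),[6,10),[5,9),[4,8); WM=6; [2,6) fires=9
i=8 t=7 v=3: → [7,11),[6,10),[5,9),[4,8); WM=6
i=9 t=8 v=7: → [8,12),[7,11),[6,10),[5,9); WM=7; [3,7) fires=9
i=10 t=9 v=6: → [9,13),[8,12),[7,11),[6,10); WM=8; [4,8) fires=9
i=11 t=9 v=6: → [9,13),[8,12),[7,11),[6,10); WM=8
i=12 t=13 v=3: → [13,17),[12,16),[11,15),[10,14); WM=12; [5,9) fires=7 [6,10) fires=7 [7,11) fires=7 [8,12) fires=7
i=13 t=15 v=2: → [15,19),[14,18),[13,17),[12,16); WM=14; [9,13) fires=6 [10,14) fires=3
i=14 t=15 v=6: → [15,19),[14,18),[13,17),[12,16); WM=14
i=15 t=18 v=4: → [18,22),[17,21),[16,20),[15,19); WM=17; [11,15) fires=3 [12,16) fires=6 [13,17) fires=6
i=16 t=19 v=7: → [19,23),[18,22),[17,21),[16,20); WM=18; [14,18) fires=6
i=17 t=21 v=8: → [21,25),[20,24),[19,23),[18,22); WM=20; [15,19) fires=6 [16,20) fires=7
i=18 t=12 v=4: DROP (t<20-2); WM=20
i=19 t=23 v=8: → [23,27),[22,26),[21,25),[20,24); WM=22; [17,21) fires=7 [18,22) fires=8
i=20 t=22 v=6: → [22,26),[21,25),[20,24),[19,23); WM=22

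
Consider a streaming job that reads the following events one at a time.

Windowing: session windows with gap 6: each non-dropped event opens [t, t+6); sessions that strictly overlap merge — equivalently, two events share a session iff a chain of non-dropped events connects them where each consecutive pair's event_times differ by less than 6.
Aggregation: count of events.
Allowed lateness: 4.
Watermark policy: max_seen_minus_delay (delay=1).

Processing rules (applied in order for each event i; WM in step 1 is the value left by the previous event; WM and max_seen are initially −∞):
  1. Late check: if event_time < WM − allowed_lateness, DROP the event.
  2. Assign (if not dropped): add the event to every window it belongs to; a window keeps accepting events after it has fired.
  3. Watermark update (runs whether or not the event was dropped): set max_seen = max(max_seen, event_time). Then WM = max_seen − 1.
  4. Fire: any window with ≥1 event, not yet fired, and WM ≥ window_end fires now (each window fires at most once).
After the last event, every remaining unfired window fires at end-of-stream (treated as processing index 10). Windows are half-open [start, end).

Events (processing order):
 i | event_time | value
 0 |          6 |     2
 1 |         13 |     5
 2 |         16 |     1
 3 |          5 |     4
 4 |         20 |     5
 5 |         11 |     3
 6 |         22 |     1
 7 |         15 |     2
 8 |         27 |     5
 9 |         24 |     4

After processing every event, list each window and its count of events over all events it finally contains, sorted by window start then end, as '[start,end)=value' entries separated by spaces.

[6,12)=1 [13,33)=6

i=0 t=6 v=2: → [6,12); WM=5
i=1 t=13 v=5: → [13,19); WM=12
i=2 t=16 v=1: → [13,22); WM=15
i=3 t=5 v=4: DROP (t<15-4); WM=15
i=4 t=20 v=5: → [13,26); WM=19
i=5 t=11 v=3: DROP (t<19-4); WM=19
i=6 t=22 v=1: → [13,28); WM=21
i=7 t=15 v=2: DROP (t<21-4); WM=21
i=8 t=27 v=5: → [13,33); WM=26
i=9 t=24 v=4: → [13,33); WM=26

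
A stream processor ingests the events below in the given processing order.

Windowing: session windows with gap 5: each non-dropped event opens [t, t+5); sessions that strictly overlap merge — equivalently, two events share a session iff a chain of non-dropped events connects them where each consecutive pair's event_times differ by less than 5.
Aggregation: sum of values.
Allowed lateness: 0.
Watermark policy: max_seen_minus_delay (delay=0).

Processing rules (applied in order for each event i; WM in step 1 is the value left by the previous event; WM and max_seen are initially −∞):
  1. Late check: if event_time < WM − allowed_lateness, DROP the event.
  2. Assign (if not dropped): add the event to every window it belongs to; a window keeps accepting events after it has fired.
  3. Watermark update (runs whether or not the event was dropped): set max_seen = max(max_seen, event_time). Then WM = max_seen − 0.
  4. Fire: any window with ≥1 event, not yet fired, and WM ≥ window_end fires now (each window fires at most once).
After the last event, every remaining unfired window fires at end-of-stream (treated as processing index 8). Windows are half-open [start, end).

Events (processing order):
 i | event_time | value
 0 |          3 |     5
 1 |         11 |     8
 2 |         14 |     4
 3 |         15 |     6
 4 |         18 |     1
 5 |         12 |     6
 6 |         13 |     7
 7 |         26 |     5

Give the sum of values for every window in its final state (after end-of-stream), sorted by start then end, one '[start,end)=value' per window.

i=0 t=3 v=5: → [3,8); WM=3
i=1 t=11 v=8: → [11,16); WM=11
i=2 t=14 v=4: → [11,19); WM=14
i=3 t=15 v=6: → [11,20); WM=15
i=4 t=18 v=1: → [11,23); WM=18
i=5 t=12 v=6: DROP (t<18-0); WM=18
i=6 t=13 v=7: DROP (t<18-0); WM=18
i=7 t=26 v=5: → [26,31); WM=26

[3,8)=5 [11,23)=19 [26,31)=5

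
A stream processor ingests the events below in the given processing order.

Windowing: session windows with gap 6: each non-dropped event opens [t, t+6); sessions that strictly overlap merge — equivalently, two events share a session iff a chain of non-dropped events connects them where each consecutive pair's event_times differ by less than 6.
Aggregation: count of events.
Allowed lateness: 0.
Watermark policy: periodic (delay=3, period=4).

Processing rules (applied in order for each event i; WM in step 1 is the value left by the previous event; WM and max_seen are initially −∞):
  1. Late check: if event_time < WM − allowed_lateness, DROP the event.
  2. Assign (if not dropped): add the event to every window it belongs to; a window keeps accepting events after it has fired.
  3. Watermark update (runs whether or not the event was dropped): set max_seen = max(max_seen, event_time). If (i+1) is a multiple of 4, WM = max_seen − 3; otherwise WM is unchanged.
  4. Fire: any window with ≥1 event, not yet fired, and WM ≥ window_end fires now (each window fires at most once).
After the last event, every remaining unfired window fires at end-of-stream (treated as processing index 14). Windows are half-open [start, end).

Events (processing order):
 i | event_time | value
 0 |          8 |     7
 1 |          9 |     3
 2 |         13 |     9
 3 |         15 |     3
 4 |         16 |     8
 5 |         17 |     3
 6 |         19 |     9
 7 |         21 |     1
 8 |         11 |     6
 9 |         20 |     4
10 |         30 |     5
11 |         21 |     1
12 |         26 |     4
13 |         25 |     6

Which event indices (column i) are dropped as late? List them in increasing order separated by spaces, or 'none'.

i=0 t=8 v=7: → [8,14); WM=−∞
i=1 t=9 v=3: → [8,15); WM=−∞
i=2 t=13 v=9: → [8,19); WM=−∞
i=3 t=15 v=3: → [8,21); WM=12
i=4 t=16 v=8: → [8,22); WM=12
i=5 t=17 v=3: → [8,23); WM=12
i=6 t=19 v=9: → [8,25); WM=12
i=7 t=21 v=1: → [8,27); WM=18
i=8 t=11 v=6: DROP (t<18-0); WM=18
i=9 t=20 v=4: → [8,27); WM=18
i=10 t=30 v=5: → [30,36); WM=18
i=11 t=21 v=1: → [8,27); WM=27
i=12 t=26 v=4: DROP (t<27-0); WM=27
i=13 t=25 v=6: DROP (t<27-0); WM=27

8 12 13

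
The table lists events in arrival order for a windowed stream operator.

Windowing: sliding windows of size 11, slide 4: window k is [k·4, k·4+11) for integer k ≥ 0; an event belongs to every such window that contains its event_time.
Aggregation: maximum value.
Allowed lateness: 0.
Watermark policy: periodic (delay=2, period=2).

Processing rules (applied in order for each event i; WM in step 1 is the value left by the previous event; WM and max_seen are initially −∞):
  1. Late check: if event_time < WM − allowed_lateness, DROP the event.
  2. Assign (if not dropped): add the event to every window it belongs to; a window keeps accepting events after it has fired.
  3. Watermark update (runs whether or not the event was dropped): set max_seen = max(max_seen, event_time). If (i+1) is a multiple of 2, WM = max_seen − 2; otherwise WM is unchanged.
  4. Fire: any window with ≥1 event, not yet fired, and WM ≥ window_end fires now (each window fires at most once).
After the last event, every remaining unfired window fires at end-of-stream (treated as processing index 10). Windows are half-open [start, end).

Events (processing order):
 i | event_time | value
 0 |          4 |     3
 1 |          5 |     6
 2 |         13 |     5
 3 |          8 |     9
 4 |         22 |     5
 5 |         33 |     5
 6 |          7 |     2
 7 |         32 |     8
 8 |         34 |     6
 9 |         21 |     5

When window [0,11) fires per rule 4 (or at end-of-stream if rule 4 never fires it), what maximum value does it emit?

i=0 t=4 v=3: → [4,15),[0,11); WM=−∞
i=1 t=5 v=6: → [4,15),[0,11); WM=3
i=2 t=13 v=5: → [12,23),[8,19),[4,15); WM=3
i=3 t=8 v=9: → [8,19),[4,15),[0,11); WM=11; [0,11) fires=9
i=4 t=22 v=5: → [20,31),[16,27),[12,23); WM=11
i=5 t=33 v=5: → [32,43),[28,39),[24,35); WM=31; [4,15) fires=9 [8,19) fires=9 [12,23) fires=5 [16,27) fires=5 [20,31) fires=5
i=6 t=7 v=2: DROP (t<31-0); WM=31
i=7 t=32 v=8: → [32,43),[28,39),[24,35); WM=31
i=8 t=34 v=6: → [32,43),[28,39),[24,35); WM=31
i=9 t=21 v=5: DROP (t<31-0); WM=32

9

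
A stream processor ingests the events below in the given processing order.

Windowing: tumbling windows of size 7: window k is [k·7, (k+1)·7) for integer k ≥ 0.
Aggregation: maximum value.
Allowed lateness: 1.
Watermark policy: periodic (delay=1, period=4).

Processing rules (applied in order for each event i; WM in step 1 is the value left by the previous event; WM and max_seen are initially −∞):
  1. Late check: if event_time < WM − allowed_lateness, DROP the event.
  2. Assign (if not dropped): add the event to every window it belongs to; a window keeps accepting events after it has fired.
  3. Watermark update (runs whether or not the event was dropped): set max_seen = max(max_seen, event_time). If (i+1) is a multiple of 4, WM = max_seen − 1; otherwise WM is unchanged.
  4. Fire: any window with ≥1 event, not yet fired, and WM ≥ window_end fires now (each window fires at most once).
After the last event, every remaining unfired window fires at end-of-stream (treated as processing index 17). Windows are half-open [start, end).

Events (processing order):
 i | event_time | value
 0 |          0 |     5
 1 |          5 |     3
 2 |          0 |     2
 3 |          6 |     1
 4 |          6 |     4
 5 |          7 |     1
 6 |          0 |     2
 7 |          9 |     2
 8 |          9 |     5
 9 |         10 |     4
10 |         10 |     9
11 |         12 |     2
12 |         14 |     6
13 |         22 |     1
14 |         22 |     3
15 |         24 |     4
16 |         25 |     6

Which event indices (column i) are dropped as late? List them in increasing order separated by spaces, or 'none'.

6

i=0 t=0 v=5: → [0,7); WM=−∞
i=1 t=5 v=3: → [0,7); WM=−∞
i=2 t=0 v=2: → [0,7); WM=−∞
i=3 t=6 v=1: → [0,7); WM=5
i=4 t=6 v=4: → [0,7); WM=5
i=5 t=7 v=1: → [7,14); WM=5
i=6 t=0 v=2: DROP (t<5-1); WM=5
i=7 t=9 v=2: → [7,14); WM=8; [0,7) fires=5
i=8 t=9 v=5: → [7,14); WM=8
i=9 t=10 v=4: → [7,14); WM=8
i=10 t=10 v=9: → [7,14); WM=8
i=11 t=12 v=2: → [7,14); WM=11
i=12 t=14 v=6: → [14,21); WM=11
i=13 t=22 v=1: → [21,28); WM=11
i=14 t=22 v=3: → [21,28); WM=11
i=15 t=24 v=4: → [21,28); WM=23; [7,14) fires=9 [14,21) fires=6
i=16 t=25 v=6: → [21,28); WM=23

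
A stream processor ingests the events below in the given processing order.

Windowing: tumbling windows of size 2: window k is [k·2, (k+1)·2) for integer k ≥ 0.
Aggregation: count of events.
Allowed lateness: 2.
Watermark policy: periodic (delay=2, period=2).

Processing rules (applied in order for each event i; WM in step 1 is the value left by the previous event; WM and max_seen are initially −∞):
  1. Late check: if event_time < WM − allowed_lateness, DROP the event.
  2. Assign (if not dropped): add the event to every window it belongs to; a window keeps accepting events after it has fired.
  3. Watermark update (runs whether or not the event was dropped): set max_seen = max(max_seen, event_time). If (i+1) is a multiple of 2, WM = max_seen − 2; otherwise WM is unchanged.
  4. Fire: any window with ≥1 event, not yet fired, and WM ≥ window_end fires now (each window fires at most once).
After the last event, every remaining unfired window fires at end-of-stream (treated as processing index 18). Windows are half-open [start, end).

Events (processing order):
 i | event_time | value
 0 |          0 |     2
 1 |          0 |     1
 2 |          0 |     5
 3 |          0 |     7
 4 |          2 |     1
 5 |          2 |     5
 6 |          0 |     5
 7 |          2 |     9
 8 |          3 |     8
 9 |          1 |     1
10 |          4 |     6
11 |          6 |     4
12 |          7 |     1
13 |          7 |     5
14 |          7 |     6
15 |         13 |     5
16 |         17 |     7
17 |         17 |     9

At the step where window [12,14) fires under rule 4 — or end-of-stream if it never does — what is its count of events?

1

i=0 t=0 v=2: → [0,2); WM=−∞
i=1 t=0 v=1: → [0,2); WM=-2
i=2 t=0 v=5: → [0,2); WM=-2
i=3 t=0 v=7: → [0,2); WM=-2
i=4 t=2 v=1: → [2,4); WM=-2
i=5 t=2 v=5: → [2,4); WM=0
i=6 t=0 v=5: → [0,2); WM=0
i=7 t=2 v=9: → [2,4); WM=0
i=8 t=3 v=8: → [2,4); WM=0
i=9 t=1 v=1: → [0,2); WM=1
i=10 t=4 v=6: → [4,6); WM=1
i=11 t=6 v=4: → [6,8); WM=4; [0,2) fires=6 [2,4) fires=4
i=12 t=7 v=1: → [6,8); WM=4
i=13 t=7 v=5: → [6,8); WM=5
i=14 t=7 v=6: → [6,8); WM=5
i=15 t=13 v=5: → [12,14); WM=11; [4,6) fires=1 [6,8) fires=4
i=16 t=17 v=7: → [16,18); WM=11
i=17 t=17 v=9: → [16,18); WM=15; [12,14) fires=1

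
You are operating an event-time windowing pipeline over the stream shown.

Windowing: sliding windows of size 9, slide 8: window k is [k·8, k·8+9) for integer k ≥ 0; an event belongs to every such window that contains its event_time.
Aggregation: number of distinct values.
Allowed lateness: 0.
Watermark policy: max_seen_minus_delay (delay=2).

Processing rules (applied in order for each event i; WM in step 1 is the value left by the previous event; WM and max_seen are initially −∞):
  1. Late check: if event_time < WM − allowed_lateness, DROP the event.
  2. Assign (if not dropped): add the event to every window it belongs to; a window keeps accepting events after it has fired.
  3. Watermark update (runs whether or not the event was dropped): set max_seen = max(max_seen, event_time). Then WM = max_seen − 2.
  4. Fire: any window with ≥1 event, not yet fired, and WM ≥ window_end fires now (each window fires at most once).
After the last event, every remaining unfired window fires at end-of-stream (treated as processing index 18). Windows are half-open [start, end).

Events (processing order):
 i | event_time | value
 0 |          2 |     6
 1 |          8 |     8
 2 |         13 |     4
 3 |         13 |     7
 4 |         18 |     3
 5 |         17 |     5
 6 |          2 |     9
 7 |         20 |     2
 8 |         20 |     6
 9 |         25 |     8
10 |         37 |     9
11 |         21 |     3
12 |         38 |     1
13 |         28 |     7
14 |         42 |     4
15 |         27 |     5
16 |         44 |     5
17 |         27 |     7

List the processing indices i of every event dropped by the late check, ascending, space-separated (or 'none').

i=0 t=2 v=6: → [0,9); WM=0
i=1 t=8 v=8: → [8,17),[0,9); WM=6
i=2 t=13 v=4: → [8,17); WM=11; [0,9) fires=2
i=3 t=13 v=7: → [8,17); WM=11
i=4 t=18 v=3: → [16,25); WM=16
i=5 t=17 v=5: → [16,25); WM=16
i=6 t=2 v=9: DROP (t<16-0); WM=16
i=7 t=20 v=2: → [16,25); WM=18; [8,17) fires=3
i=8 t=20 v=6: → [16,25); WM=18
i=9 t=25 v=8: → [24,33); WM=23
i=10 t=37 v=9: → [32,41); WM=35; [16,25) fires=4 [24,33) fires=1
i=11 t=21 v=3: DROP (t<35-0); WM=35
i=12 t=38 v=1: → [32,41); WM=36
i=13 t=28 v=7: DROP (t<36-0); WM=36
i=14 t=42 v=4: → [40,49); WM=40
i=15 t=27 v=5: DROP (t<40-0); WM=40
i=16 t=44 v=5: → [40,49); WM=42; [32,41) fires=2
i=17 t=27 v=7: DROP (t<42-0); WM=42

6 11 13 15 17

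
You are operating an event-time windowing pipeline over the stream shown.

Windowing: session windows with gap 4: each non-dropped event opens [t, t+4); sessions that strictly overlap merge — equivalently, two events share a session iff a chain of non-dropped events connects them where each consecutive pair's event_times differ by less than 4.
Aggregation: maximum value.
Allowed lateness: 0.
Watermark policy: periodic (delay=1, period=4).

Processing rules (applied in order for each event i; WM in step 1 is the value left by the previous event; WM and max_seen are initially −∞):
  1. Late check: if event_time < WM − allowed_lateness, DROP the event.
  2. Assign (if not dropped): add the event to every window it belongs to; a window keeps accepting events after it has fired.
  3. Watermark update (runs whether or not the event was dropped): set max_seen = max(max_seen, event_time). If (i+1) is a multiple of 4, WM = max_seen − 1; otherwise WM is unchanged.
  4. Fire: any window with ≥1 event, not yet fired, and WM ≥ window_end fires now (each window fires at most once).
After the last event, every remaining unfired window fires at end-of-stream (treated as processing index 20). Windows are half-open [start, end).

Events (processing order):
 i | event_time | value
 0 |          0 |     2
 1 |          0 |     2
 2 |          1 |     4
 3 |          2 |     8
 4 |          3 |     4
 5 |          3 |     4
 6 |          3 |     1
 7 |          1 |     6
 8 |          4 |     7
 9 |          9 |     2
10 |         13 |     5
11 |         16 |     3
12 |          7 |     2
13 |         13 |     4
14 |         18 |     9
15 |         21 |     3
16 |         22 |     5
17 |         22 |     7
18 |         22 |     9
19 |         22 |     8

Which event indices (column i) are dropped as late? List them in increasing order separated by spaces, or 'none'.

12 13

i=0 t=0 v=2: → [0,4); WM=−∞
i=1 t=0 v=2: → [0,4); WM=−∞
i=2 t=1 v=4: → [0,5); WM=−∞
i=3 t=2 v=8: → [0,6); WM=1
i=4 t=3 v=4: → [0,7); WM=1
i=5 t=3 v=4: → [0,7); WM=1
i=6 t=3 v=1: → [0,7); WM=1
i=7 t=1 v=6: → [0,7); WM=2
i=8 t=4 v=7: → [0,8); WM=2
i=9 t=9 v=2: → [9,13); WM=2
i=10 t=13 v=5: → [13,17); WM=2
i=11 t=16 v=3: → [13,20); WM=15
i=12 t=7 v=2: DROP (t<15-0); WM=15
i=13 t=13 v=4: DROP (t<15-0); WM=15
i=14 t=18 v=9: → [13,22); WM=15
i=15 t=21 v=3: → [13,25); WM=20
i=16 t=22 v=5: → [13,26); WM=20
i=17 t=22 v=7: → [13,26); WM=20
i=18 t=22 v=9: → [13,26); WM=20
i=19 t=22 v=8: → [13,26); WM=21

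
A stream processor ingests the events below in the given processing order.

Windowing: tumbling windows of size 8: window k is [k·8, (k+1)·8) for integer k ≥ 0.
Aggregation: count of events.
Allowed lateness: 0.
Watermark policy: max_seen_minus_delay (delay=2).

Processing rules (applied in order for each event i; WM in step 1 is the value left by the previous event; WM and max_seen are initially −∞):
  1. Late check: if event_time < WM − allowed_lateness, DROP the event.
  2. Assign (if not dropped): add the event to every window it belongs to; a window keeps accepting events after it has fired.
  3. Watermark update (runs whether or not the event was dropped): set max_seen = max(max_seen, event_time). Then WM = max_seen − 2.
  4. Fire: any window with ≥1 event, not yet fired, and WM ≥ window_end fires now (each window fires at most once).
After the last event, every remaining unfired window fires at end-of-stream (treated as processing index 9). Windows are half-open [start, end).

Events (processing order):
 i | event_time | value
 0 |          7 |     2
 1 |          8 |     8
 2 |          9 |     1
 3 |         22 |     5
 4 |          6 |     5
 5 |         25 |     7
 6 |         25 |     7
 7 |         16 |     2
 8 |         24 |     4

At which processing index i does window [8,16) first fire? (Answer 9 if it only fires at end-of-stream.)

i=0 t=7 v=2: → [0,8); WM=5
i=1 t=8 v=8: → [8,16); WM=6
i=2 t=9 v=1: → [8,16); WM=7
i=3 t=22 v=5: → [16,24); WM=20; [0,8) fires=1 [8,16) fires=2
i=4 t=6 v=5: DROP (t<20-0); WM=20
i=5 t=25 v=7: → [24,32); WM=23
i=6 t=25 v=7: → [24,32); WM=23
i=7 t=16 v=2: DROP (t<23-0); WM=23
i=8 t=24 v=4: → [24,32); WM=23

3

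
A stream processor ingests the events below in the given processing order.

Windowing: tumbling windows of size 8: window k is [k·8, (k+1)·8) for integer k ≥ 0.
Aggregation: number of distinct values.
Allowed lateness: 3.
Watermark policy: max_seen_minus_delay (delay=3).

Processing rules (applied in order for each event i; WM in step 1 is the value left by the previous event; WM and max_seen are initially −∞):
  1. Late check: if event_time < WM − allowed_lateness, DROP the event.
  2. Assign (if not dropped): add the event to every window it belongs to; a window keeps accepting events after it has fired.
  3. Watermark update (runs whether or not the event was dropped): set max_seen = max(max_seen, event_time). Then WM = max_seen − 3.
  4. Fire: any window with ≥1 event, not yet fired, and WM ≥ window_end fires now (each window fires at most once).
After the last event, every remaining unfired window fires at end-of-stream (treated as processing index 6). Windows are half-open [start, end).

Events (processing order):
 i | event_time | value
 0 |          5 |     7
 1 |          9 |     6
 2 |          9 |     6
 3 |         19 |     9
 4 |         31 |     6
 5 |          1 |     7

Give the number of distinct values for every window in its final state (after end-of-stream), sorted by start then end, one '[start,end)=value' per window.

[0,8)=1 [8,16)=1 [16,24)=1 [24,32)=1

i=0 t=5 v=7: → [0,8); WM=2
i=1 t=9 v=6: → [8,16); WM=6
i=2 t=9 v=6: → [8,16); WM=6
i=3 t=19 v=9: → [16,24); WM=16; [0,8) fires=1 [8,16) fires=1
i=4 t=31 v=6: → [24,32); WM=28; [16,24) fires=1
i=5 t=1 v=7: DROP (t<28-3); WM=28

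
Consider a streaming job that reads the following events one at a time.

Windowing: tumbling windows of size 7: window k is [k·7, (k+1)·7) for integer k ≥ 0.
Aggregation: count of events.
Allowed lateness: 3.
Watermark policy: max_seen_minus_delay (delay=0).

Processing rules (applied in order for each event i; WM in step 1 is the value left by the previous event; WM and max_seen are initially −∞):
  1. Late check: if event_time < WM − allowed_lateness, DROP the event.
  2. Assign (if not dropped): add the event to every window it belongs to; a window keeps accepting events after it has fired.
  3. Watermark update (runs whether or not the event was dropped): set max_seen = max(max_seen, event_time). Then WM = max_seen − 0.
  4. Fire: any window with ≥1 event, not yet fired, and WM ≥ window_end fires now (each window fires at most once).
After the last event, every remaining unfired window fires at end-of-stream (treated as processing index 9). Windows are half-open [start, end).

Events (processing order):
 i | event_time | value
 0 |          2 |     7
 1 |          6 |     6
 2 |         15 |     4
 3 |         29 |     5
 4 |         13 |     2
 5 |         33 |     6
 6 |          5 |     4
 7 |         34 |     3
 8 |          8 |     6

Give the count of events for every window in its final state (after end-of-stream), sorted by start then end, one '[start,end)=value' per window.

i=0 t=2 v=7: → [0,7); WM=2
i=1 t=6 v=6: → [0,7); WM=6
i=2 t=15 v=4: → [14,21); WM=15; [0,7) fires=2
i=3 t=29 v=5: → [28,35); WM=29; [14,21) fires=1
i=4 t=13 v=2: DROP (t<29-3); WM=29
i=5 t=33 v=6: → [28,35); WM=33
i=6 t=5 v=4: DROP (t<33-3); WM=33
i=7 t=34 v=3: → [28,35); WM=34
i=8 t=8 v=6: DROP (t<34-3); WM=34

[0,7)=2 [14,21)=1 [28,35)=3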